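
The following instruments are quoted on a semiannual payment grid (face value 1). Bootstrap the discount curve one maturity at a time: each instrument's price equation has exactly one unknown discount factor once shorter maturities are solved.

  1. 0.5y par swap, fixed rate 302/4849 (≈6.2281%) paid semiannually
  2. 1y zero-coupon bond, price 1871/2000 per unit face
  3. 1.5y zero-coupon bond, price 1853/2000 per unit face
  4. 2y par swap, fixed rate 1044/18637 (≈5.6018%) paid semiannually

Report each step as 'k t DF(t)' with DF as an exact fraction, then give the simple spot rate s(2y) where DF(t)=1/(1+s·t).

step 1 [0.5y] swap r/2=151/4849: DF=(1 − 151/4849·(0))/(1+151/4849) = 4849/5000 ≈ 0.969800
step 2 [1y] zero: DF = P = 1871/2000 ≈ 0.935500
step 3 [1.5y] zero: DF = P = 1853/2000 ≈ 0.926500
step 4 [2y] swap r/2=522/18637: DF=(1 − 522/18637·(0.969800+0.935500+0.926500))/(1+522/18637) = 2239/2500 ≈ 0.895600

1 1/2 4849/5000
2 1 1871/2000
3 3/2 1853/2000
4 2 2239/2500
s(2y) = (1/(2239/2500) − 1)/(2) = 261/4478 ≈ 5.8285%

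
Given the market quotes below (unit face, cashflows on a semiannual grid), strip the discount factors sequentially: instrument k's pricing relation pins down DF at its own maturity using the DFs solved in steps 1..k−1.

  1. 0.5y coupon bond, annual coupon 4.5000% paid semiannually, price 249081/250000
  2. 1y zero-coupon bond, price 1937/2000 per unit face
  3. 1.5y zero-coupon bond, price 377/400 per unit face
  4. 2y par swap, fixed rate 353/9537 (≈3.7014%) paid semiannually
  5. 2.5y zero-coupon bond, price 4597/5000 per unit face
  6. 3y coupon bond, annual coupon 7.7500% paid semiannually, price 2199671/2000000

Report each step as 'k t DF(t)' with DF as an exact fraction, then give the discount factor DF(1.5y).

1 1/2 609/625
2 1 1937/2000
3 3/2 377/400
4 2 4647/5000
5 5/2 4597/5000
6 3 4411/5000
DF(1.5y) = 377/400 ≈ 0.942500

step 1 [0.5y] bond c/2=9/400: DF=(249081/250000 − 9/400·(0))/(1+9/400) = 609/625 ≈ 0.974400
step 2 [1y] zero: DF = P = 1937/2000 ≈ 0.968500
step 3 [1.5y] zero: DF = P = 377/400 ≈ 0.942500
step 4 [2y] swap r/2=353/19074: DF=(1 − 353/19074·(0.974400+0.968500+0.942500))/(1+353/19074) = 4647/5000 ≈ 0.929400
step 5 [2.5y] zero: DF = P = 4597/5000 ≈ 0.919400
step 6 [3y] bond c/2=31/800: DF=(2199671/2000000 − 31/800·(0.974400+0.968500+0.942500+0.929400+0.919400))/(1+31/800) = 4411/5000 ≈ 0.882200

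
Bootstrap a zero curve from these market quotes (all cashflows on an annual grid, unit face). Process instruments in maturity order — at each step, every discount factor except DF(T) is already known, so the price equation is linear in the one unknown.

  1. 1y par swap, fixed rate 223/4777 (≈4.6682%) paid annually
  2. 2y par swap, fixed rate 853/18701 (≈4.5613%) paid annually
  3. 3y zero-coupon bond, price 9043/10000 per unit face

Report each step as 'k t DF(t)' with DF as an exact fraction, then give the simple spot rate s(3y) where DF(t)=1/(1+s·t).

1 1 4777/5000
2 2 9147/10000
3 3 9043/10000
s(3y) = (1/(9043/10000) − 1)/(3) = 319/9043 ≈ 3.5276%

step 1 [1y] swap r/1=223/4777: DF=(1 − 223/4777·(0))/(1+223/4777) = 4777/5000 ≈ 0.955400
step 2 [2y] swap r/1=853/18701: DF=(1 − 853/18701·(0.955400))/(1+853/18701) = 9147/10000 ≈ 0.914700
step 3 [3y] zero: DF = P = 9043/10000 ≈ 0.904300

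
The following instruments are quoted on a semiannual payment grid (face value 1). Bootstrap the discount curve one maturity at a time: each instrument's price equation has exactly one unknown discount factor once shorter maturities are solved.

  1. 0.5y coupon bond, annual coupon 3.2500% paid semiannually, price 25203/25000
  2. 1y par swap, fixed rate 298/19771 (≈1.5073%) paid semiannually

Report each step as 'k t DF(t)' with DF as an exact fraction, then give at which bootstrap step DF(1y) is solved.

1 1/2 124/125
2 1 9851/10000
DF(1y) is solved at step 2

step 1 [0.5y] bond c/2=13/800: DF=(25203/25000 − 13/800·(0))/(1+13/800) = 124/125 ≈ 0.992000
step 2 [1y] swap r/2=149/19771: DF=(1 − 149/19771·(0.992000))/(1+149/19771) = 9851/10000 ≈ 0.985100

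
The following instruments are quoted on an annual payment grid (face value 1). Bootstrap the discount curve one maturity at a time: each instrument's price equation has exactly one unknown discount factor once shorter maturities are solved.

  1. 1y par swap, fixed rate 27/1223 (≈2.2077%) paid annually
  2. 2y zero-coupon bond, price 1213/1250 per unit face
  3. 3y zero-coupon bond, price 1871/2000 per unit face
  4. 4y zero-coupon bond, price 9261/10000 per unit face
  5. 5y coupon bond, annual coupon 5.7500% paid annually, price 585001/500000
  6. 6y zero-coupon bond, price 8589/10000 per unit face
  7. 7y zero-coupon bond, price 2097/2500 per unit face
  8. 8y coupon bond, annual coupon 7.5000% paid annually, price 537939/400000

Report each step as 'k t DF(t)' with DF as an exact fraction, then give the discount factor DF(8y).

1 1 1223/1250
2 2 1213/1250
3 3 1871/2000
4 4 9261/10000
5 5 562/625
6 6 8589/10000
7 7 2097/2500
8 8 201/250
DF(8y) = 201/250 ≈ 0.804000

step 1 [1y] swap r/1=27/1223: DF=(1 − 27/1223·(0))/(1+27/1223) = 1223/1250 ≈ 0.978400
step 2 [2y] zero: DF = P = 1213/1250 ≈ 0.970400
step 3 [3y] zero: DF = P = 1871/2000 ≈ 0.935500
step 4 [4y] zero: DF = P = 9261/10000 ≈ 0.926100
step 5 [5y] bond c/1=23/400: DF=(585001/500000 − 23/400·(0.978400+0.970400+0.935500+0.926100))/(1+23/400) = 562/625 ≈ 0.899200
step 6 [6y] zero: DF = P = 8589/10000 ≈ 0.858900
step 7 [7y] zero: DF = P = 2097/2500 ≈ 0.838800
step 8 [8y] bond c/1=3/40: DF=(537939/400000 − 3/40·(0.978400+0.970400+0.935500+0.926100+0.899200+0.858900+0.838800))/(1+3/40) = 201/250 ≈ 0.804000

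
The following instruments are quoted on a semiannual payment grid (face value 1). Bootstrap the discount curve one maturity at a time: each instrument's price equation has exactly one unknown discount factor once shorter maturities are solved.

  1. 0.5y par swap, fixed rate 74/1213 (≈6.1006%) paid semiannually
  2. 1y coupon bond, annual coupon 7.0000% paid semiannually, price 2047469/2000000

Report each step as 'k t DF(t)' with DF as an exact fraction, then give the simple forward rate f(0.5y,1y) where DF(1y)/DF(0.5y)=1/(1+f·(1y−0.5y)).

1 1/2 1213/1250
2 1 9563/10000
f(0.5y,1y) = ((1213/1250)/(9563/10000) − 1)/(1/2) = 282/9563 ≈ 2.9489%

step 1 [0.5y] swap r/2=37/1213: DF=(1 − 37/1213·(0))/(1+37/1213) = 1213/1250 ≈ 0.970400
step 2 [1y] bond c/2=7/200: DF=(2047469/2000000 − 7/200·(0.970400))/(1+7/200) = 9563/10000 ≈ 0.956300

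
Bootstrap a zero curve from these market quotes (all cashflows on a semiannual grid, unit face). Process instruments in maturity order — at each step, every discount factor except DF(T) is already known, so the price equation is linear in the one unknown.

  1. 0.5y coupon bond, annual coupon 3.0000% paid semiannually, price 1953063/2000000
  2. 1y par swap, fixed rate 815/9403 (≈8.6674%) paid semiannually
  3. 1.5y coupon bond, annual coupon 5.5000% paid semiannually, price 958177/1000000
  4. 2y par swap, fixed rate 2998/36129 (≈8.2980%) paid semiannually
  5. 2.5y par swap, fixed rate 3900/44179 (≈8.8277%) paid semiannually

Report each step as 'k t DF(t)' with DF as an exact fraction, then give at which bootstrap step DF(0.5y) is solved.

1 1/2 9621/10000
2 1 1837/2000
3 3/2 4411/5000
4 2 8501/10000
5 5/2 161/200
DF(0.5y) is solved at step 1

step 1 [0.5y] bond c/2=3/200: DF=(1953063/2000000 − 3/200·(0))/(1+3/200) = 9621/10000 ≈ 0.962100
step 2 [1y] swap r/2=815/18806: DF=(1 − 815/18806·(0.962100))/(1+815/18806) = 1837/2000 ≈ 0.918500
step 3 [1.5y] bond c/2=11/400: DF=(958177/1000000 − 11/400·(0.962100+0.918500))/(1+11/400) = 4411/5000 ≈ 0.882200
step 4 [2y] swap r/2=1499/36129: DF=(1 − 1499/36129·(0.962100+0.918500+0.882200))/(1+1499/36129) = 8501/10000 ≈ 0.850100
step 5 [2.5y] swap r/2=1950/44179: DF=(1 − 1950/44179·(0.962100+0.918500+0.882200+0.850100))/(1+1950/44179) = 161/200 ≈ 0.805000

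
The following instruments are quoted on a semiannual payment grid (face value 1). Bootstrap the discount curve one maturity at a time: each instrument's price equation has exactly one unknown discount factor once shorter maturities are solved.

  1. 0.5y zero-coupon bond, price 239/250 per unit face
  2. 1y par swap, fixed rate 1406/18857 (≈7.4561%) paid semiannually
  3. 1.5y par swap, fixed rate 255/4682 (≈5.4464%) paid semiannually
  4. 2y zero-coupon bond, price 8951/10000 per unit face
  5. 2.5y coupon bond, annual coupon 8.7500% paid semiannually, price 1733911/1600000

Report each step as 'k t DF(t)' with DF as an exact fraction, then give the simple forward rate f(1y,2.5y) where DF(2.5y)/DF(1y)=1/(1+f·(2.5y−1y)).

1 1/2 239/250
2 1 9297/10000
3 3/2 1847/2000
4 2 8951/10000
5 5/2 883/1000
f(1y,2.5y) = ((9297/10000)/(883/1000) − 1)/(3/2) = 467/13245 ≈ 3.5259%

step 1 [0.5y] zero: DF = P = 239/250 ≈ 0.956000
step 2 [1y] swap r/2=703/18857: DF=(1 − 703/18857·(0.956000))/(1+703/18857) = 9297/10000 ≈ 0.929700
step 3 [1.5y] swap r/2=255/9364: DF=(1 − 255/9364·(0.956000+0.929700))/(1+255/9364) = 1847/2000 ≈ 0.923500
step 4 [2y] zero: DF = P = 8951/10000 ≈ 0.895100
step 5 [2.5y] bond c/2=7/160: DF=(1733911/1600000 − 7/160·(0.956000+0.929700+0.923500+0.895100))/(1+7/160) = 883/1000 ≈ 0.883000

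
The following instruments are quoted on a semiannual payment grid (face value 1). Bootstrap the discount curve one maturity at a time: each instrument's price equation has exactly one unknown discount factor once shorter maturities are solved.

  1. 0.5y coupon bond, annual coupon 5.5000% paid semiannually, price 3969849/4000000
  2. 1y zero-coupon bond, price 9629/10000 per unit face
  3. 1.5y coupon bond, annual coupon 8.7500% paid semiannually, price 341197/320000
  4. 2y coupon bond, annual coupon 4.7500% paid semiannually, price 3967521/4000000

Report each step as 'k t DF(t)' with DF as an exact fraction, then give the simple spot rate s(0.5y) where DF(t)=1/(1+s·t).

1 1/2 9659/10000
2 1 9629/10000
3 3/2 9407/10000
4 2 9023/10000
s(0.5y) = (1/(9659/10000) − 1)/(1/2) = 682/9659 ≈ 7.0608%

step 1 [0.5y] bond c/2=11/400: DF=(3969849/4000000 − 11/400·(0))/(1+11/400) = 9659/10000 ≈ 0.965900
step 2 [1y] zero: DF = P = 9629/10000 ≈ 0.962900
step 3 [1.5y] bond c/2=7/160: DF=(341197/320000 − 7/160·(0.965900+0.962900))/(1+7/160) = 9407/10000 ≈ 0.940700
step 4 [2y] bond c/2=19/800: DF=(3967521/4000000 − 19/800·(0.965900+0.962900+0.940700))/(1+19/800) = 9023/10000 ≈ 0.902300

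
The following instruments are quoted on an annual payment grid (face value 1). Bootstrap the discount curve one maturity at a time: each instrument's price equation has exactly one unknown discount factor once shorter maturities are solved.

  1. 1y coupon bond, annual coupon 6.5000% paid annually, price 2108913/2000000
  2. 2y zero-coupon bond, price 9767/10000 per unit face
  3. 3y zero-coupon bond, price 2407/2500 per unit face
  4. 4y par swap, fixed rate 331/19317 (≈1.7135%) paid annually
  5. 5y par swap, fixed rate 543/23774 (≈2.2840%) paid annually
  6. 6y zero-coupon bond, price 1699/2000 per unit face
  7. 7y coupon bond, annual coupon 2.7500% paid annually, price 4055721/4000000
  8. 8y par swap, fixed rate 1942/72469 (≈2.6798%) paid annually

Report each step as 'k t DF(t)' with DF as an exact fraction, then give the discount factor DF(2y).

1 1 9901/10000
2 2 9767/10000
3 3 2407/2500
4 4 4669/5000
5 5 4457/5000
6 6 1699/2000
7 7 523/625
8 8 4029/5000
DF(2y) = 9767/10000 ≈ 0.976700

step 1 [1y] bond c/1=13/200: DF=(2108913/2000000 − 13/200·(0))/(1+13/200) = 9901/10000 ≈ 0.990100
step 2 [2y] zero: DF = P = 9767/10000 ≈ 0.976700
step 3 [3y] zero: DF = P = 2407/2500 ≈ 0.962800
step 4 [4y] swap r/1=331/19317: DF=(1 − 331/19317·(0.990100+0.976700+0.962800))/(1+331/19317) = 4669/5000 ≈ 0.933800
step 5 [5y] swap r/1=543/23774: DF=(1 − 543/23774·(0.990100+0.976700+0.962800+0.933800))/(1+543/23774) = 4457/5000 ≈ 0.891400
step 6 [6y] zero: DF = P = 1699/2000 ≈ 0.849500
step 7 [7y] bond c/1=11/400: DF=(4055721/4000000 − 11/400·(0.990100+0.976700+0.962800+0.933800+0.891400+0.849500))/(1+11/400) = 523/625 ≈ 0.836800
step 8 [8y] swap r/1=1942/72469: DF=(1 − 1942/72469·(0.990100+0.976700+0.962800+0.933800+0.891400+0.849500+0.836800))/(1+1942/72469) = 4029/5000 ≈ 0.805800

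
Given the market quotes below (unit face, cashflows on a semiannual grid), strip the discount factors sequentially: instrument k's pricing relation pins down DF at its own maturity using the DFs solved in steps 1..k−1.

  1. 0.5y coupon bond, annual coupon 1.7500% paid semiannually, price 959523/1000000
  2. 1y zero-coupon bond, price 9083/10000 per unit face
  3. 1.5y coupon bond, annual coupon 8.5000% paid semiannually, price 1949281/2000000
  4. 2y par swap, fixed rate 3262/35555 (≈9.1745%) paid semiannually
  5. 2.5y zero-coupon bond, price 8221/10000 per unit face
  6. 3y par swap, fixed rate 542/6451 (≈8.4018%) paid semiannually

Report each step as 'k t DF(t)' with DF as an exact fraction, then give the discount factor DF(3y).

1 1/2 1189/1250
2 1 9083/10000
3 3/2 8591/10000
4 2 8369/10000
5 5/2 8221/10000
6 3 979/1250
DF(3y) = 979/1250 ≈ 0.783200

step 1 [0.5y] bond c/2=7/800: DF=(959523/1000000 − 7/800·(0))/(1+7/800) = 1189/1250 ≈ 0.951200
step 2 [1y] zero: DF = P = 9083/10000 ≈ 0.908300
step 3 [1.5y] bond c/2=17/400: DF=(1949281/2000000 − 17/400·(0.951200+0.908300))/(1+17/400) = 8591/10000 ≈ 0.859100
step 4 [2y] swap r/2=1631/35555: DF=(1 − 1631/35555·(0.951200+0.908300+0.859100))/(1+1631/35555) = 8369/10000 ≈ 0.836900
step 5 [2.5y] zero: DF = P = 8221/10000 ≈ 0.822100
step 6 [3y] swap r/2=271/6451: DF=(1 − 271/6451·(0.951200+0.908300+0.859100+0.836900+0.822100))/(1+271/6451) = 979/1250 ≈ 0.783200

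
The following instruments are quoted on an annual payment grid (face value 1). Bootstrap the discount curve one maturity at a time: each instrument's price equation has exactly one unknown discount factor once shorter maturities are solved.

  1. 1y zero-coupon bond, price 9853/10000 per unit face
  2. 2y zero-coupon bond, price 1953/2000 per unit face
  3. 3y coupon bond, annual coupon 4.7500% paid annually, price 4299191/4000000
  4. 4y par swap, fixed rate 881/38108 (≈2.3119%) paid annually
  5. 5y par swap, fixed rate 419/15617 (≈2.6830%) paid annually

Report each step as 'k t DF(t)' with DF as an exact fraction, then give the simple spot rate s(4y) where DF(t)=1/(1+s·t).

step 1 [1y] zero: DF = P = 9853/10000 ≈ 0.985300
step 2 [2y] zero: DF = P = 1953/2000 ≈ 0.976500
step 3 [3y] bond c/1=19/400: DF=(4299191/4000000 − 19/400·(0.985300+0.976500))/(1+19/400) = 9371/10000 ≈ 0.937100
step 4 [4y] swap r/1=881/38108: DF=(1 − 881/38108·(0.985300+0.976500+0.937100))/(1+881/38108) = 9119/10000 ≈ 0.911900
step 5 [5y] swap r/1=419/15617: DF=(1 − 419/15617·(0.985300+0.976500+0.937100+0.911900))/(1+419/15617) = 8743/10000 ≈ 0.874300

1 1 9853/10000
2 2 1953/2000
3 3 9371/10000
4 4 9119/10000
5 5 8743/10000
s(4y) = (1/(9119/10000) − 1)/(4) = 881/36476 ≈ 2.4153%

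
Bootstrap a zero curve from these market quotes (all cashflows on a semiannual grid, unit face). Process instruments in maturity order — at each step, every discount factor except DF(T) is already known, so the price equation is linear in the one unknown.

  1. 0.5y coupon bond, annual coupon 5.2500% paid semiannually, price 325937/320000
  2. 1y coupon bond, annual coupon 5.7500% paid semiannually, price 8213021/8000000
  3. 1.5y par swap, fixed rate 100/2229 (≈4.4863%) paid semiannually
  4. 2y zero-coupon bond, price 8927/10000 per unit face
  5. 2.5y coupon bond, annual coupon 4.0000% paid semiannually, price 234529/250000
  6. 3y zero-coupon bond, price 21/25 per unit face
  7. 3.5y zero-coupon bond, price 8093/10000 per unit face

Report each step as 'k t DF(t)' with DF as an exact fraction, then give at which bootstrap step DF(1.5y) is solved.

step 1 [0.5y] bond c/2=21/800: DF=(325937/320000 − 21/800·(0))/(1+21/800) = 397/400 ≈ 0.992500
step 2 [1y] bond c/2=23/800: DF=(8213021/8000000 − 23/800·(0.992500))/(1+23/800) = 4851/5000 ≈ 0.970200
step 3 [1.5y] swap r/2=50/2229: DF=(1 − 50/2229·(0.992500+0.970200))/(1+50/2229) = 187/200 ≈ 0.935000
step 4 [2y] zero: DF = P = 8927/10000 ≈ 0.892700
step 5 [2.5y] bond c/2=1/50: DF=(234529/250000 − 1/50·(0.992500+0.970200+0.935000+0.892700))/(1+1/50) = 4227/5000 ≈ 0.845400
step 6 [3y] zero: DF = P = 21/25 ≈ 0.840000
step 7 [3.5y] zero: DF = P = 8093/10000 ≈ 0.809300

1 1/2 397/400
2 1 4851/5000
3 3/2 187/200
4 2 8927/10000
5 5/2 4227/5000
6 3 21/25
7 7/2 8093/10000
DF(1.5y) is solved at step 3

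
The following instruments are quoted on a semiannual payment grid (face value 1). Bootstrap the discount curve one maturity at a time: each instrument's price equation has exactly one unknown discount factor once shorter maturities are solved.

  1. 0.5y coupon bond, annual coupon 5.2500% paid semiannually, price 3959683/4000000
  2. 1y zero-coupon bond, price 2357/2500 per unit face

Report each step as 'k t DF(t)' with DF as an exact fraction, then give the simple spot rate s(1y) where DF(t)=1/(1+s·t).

step 1 [0.5y] bond c/2=21/800: DF=(3959683/4000000 − 21/800·(0))/(1+21/800) = 4823/5000 ≈ 0.964600
step 2 [1y] zero: DF = P = 2357/2500 ≈ 0.942800

1 1/2 4823/5000
2 1 2357/2500
s(1y) = (1/(2357/2500) − 1)/(1) = 143/2357 ≈ 6.0670%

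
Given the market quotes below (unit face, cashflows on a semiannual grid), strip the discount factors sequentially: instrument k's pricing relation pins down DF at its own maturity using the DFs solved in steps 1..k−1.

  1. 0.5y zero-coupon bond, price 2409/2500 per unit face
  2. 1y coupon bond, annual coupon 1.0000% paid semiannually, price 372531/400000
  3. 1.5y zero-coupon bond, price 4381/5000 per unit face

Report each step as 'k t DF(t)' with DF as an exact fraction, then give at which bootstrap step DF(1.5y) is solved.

1 1/2 2409/2500
2 1 9219/10000
3 3/2 4381/5000
DF(1.5y) is solved at step 3

step 1 [0.5y] zero: DF = P = 2409/2500 ≈ 0.963600
step 2 [1y] bond c/2=1/200: DF=(372531/400000 − 1/200·(0.963600))/(1+1/200) = 9219/10000 ≈ 0.921900
step 3 [1.5y] zero: DF = P = 4381/5000 ≈ 0.876200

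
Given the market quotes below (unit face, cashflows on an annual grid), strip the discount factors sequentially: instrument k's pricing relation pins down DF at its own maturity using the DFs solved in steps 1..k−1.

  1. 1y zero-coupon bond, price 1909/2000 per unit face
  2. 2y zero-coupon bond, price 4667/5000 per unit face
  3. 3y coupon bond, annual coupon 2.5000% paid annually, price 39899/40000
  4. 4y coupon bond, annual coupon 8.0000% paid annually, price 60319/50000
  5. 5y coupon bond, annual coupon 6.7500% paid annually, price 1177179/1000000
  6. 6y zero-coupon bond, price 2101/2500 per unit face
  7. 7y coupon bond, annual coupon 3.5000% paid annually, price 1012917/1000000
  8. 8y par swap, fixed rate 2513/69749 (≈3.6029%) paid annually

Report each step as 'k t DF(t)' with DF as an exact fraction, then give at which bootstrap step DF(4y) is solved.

1 1 1909/2000
2 2 4667/5000
3 3 9271/10000
4 4 1817/2000
5 5 8673/10000
6 6 2101/2500
7 7 159/200
8 8 7487/10000
DF(4y) is solved at step 4

step 1 [1y] zero: DF = P = 1909/2000 ≈ 0.954500
step 2 [2y] zero: DF = P = 4667/5000 ≈ 0.933400
step 3 [3y] bond c/1=1/40: DF=(39899/40000 − 1/40·(0.954500+0.933400))/(1+1/40) = 9271/10000 ≈ 0.927100
step 4 [4y] bond c/1=2/25: DF=(60319/50000 − 2/25·(0.954500+0.933400+0.927100))/(1+2/25) = 1817/2000 ≈ 0.908500
step 5 [5y] bond c/1=27/400: DF=(1177179/1000000 − 27/400·(0.954500+0.933400+0.927100+0.908500))/(1+27/400) = 8673/10000 ≈ 0.867300
step 6 [6y] zero: DF = P = 2101/2500 ≈ 0.840400
step 7 [7y] bond c/1=7/200: DF=(1012917/1000000 − 7/200·(0.954500+0.933400+0.927100+0.908500+0.867300+0.840400))/(1+7/200) = 159/200 ≈ 0.795000
step 8 [8y] swap r/1=2513/69749: DF=(1 − 2513/69749·(0.954500+0.933400+0.927100+0.908500+0.867300+0.840400+0.795000))/(1+2513/69749) = 7487/10000 ≈ 0.748700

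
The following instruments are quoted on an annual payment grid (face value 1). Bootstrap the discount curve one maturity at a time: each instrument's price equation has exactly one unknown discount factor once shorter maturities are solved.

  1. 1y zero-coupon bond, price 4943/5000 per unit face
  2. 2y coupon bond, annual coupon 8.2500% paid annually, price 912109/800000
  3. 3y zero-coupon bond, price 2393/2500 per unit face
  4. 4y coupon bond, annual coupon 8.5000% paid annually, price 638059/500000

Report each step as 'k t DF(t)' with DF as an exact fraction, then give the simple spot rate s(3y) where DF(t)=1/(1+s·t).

1 1 4943/5000
2 2 9779/10000
3 3 2393/2500
4 4 9471/10000
s(3y) = (1/(2393/2500) − 1)/(3) = 107/7179 ≈ 1.4905%

step 1 [1y] zero: DF = P = 4943/5000 ≈ 0.988600
step 2 [2y] bond c/1=33/400: DF=(912109/800000 − 33/400·(0.988600))/(1+33/400) = 9779/10000 ≈ 0.977900
step 3 [3y] zero: DF = P = 2393/2500 ≈ 0.957200
step 4 [4y] bond c/1=17/200: DF=(638059/500000 − 17/200·(0.988600+0.977900+0.957200))/(1+17/200) = 9471/10000 ≈ 0.947100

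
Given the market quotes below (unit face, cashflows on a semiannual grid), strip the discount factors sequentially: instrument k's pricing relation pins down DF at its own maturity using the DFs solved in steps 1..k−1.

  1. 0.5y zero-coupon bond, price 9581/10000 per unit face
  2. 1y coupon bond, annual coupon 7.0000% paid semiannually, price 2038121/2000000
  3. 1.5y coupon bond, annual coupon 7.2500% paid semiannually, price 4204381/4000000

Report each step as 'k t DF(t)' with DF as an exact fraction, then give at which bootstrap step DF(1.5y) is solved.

1 1/2 9581/10000
2 1 4761/5000
3 3/2 379/400
DF(1.5y) is solved at step 3

step 1 [0.5y] zero: DF = P = 9581/10000 ≈ 0.958100
step 2 [1y] bond c/2=7/200: DF=(2038121/2000000 − 7/200·(0.958100))/(1+7/200) = 4761/5000 ≈ 0.952200
step 3 [1.5y] bond c/2=29/800: DF=(4204381/4000000 − 29/800·(0.958100+0.952200))/(1+29/800) = 379/400 ≈ 0.947500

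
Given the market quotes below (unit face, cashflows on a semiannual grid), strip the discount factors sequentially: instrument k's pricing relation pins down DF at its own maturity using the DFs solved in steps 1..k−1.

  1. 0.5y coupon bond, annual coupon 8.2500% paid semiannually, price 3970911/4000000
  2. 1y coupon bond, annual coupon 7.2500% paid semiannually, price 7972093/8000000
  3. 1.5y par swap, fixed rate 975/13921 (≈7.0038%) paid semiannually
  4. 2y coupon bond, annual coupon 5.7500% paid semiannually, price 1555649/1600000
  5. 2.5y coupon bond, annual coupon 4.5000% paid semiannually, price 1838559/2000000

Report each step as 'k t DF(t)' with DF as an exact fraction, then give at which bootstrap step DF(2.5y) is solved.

1 1/2 4767/5000
2 1 9283/10000
3 3/2 361/400
4 2 8673/10000
5 5/2 8187/10000
DF(2.5y) is solved at step 5

step 1 [0.5y] bond c/2=33/800: DF=(3970911/4000000 − 33/800·(0))/(1+33/800) = 4767/5000 ≈ 0.953400
step 2 [1y] bond c/2=29/800: DF=(7972093/8000000 − 29/800·(0.953400))/(1+29/800) = 9283/10000 ≈ 0.928300
step 3 [1.5y] swap r/2=975/27842: DF=(1 − 975/27842·(0.953400+0.928300))/(1+975/27842) = 361/400 ≈ 0.902500
step 4 [2y] bond c/2=23/800: DF=(1555649/1600000 − 23/800·(0.953400+0.928300+0.902500))/(1+23/800) = 8673/10000 ≈ 0.867300
step 5 [2.5y] bond c/2=9/400: DF=(1838559/2000000 − 9/400·(0.953400+0.928300+0.902500+0.867300))/(1+9/400) = 8187/10000 ≈ 0.818700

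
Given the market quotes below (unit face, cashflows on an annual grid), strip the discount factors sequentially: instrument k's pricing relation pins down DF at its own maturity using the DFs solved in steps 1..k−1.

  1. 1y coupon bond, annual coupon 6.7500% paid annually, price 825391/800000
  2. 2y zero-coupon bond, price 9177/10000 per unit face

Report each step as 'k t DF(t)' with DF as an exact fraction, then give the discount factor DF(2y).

step 1 [1y] bond c/1=27/400: DF=(825391/800000 − 27/400·(0))/(1+27/400) = 1933/2000 ≈ 0.966500
step 2 [2y] zero: DF = P = 9177/10000 ≈ 0.917700

1 1 1933/2000
2 2 9177/10000
DF(2y) = 9177/10000 ≈ 0.917700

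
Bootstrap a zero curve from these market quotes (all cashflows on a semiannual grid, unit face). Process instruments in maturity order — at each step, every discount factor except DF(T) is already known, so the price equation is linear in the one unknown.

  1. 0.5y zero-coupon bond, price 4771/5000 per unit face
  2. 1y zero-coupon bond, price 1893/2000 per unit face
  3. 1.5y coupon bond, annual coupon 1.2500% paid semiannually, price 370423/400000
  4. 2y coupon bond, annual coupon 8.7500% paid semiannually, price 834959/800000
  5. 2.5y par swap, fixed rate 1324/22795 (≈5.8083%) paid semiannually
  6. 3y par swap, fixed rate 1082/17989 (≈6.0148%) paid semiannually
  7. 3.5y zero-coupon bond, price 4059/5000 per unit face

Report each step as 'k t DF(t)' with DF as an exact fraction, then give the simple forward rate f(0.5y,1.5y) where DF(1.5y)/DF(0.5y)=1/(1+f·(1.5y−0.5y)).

step 1 [0.5y] zero: DF = P = 4771/5000 ≈ 0.954200
step 2 [1y] zero: DF = P = 1893/2000 ≈ 0.946500
step 3 [1.5y] bond c/2=1/160: DF=(370423/400000 − 1/160·(0.954200+0.946500))/(1+1/160) = 1817/2000 ≈ 0.908500
step 4 [2y] bond c/2=7/160: DF=(834959/800000 − 7/160·(0.954200+0.946500+0.908500))/(1+7/160) = 4411/5000 ≈ 0.882200
step 5 [2.5y] swap r/2=662/22795: DF=(1 − 662/22795·(0.954200+0.946500+0.908500+0.882200))/(1+662/22795) = 2169/2500 ≈ 0.867600
step 6 [3y] swap r/2=541/17989: DF=(1 − 541/17989·(0.954200+0.946500+0.908500+0.882200+0.867600))/(1+541/17989) = 8377/10000 ≈ 0.837700
step 7 [3.5y] zero: DF = P = 4059/5000 ≈ 0.811800

1 1/2 4771/5000
2 1 1893/2000
3 3/2 1817/2000
4 2 4411/5000
5 5/2 2169/2500
6 3 8377/10000
7 7/2 4059/5000
f(0.5y,1.5y) = ((4771/5000)/(1817/2000) − 1)/(1) = 457/9085 ≈ 5.0303%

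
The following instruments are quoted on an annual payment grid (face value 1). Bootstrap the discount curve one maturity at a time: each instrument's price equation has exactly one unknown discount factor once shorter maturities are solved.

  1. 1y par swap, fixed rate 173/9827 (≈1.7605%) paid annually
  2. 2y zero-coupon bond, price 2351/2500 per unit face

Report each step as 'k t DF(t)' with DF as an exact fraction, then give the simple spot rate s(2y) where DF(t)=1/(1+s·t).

1 1 9827/10000
2 2 2351/2500
s(2y) = (1/(2351/2500) − 1)/(2) = 149/4702 ≈ 3.1689%

step 1 [1y] swap r/1=173/9827: DF=(1 − 173/9827·(0))/(1+173/9827) = 9827/10000 ≈ 0.982700
step 2 [2y] zero: DF = P = 2351/2500 ≈ 0.940400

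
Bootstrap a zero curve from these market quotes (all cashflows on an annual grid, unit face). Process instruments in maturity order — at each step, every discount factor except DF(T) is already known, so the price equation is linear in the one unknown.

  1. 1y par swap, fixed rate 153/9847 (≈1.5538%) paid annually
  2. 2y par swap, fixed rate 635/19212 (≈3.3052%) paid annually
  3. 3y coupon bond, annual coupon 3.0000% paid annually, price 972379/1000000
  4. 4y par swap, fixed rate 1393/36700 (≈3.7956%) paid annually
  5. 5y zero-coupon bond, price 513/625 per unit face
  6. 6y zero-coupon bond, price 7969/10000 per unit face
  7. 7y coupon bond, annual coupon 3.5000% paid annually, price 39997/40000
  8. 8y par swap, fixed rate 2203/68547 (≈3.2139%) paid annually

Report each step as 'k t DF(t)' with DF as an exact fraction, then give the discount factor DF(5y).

1 1 9847/10000
2 2 1873/2000
3 3 8881/10000
4 4 8607/10000
5 5 513/625
6 6 7969/10000
7 7 7873/10000
8 8 7797/10000
DF(5y) = 513/625 ≈ 0.820800

step 1 [1y] swap r/1=153/9847: DF=(1 − 153/9847·(0))/(1+153/9847) = 9847/10000 ≈ 0.984700
step 2 [2y] swap r/1=635/19212: DF=(1 − 635/19212·(0.984700))/(1+635/19212) = 1873/2000 ≈ 0.936500
step 3 [3y] bond c/1=3/100: DF=(972379/1000000 − 3/100·(0.984700+0.936500))/(1+3/100) = 8881/10000 ≈ 0.888100
step 4 [4y] swap r/1=1393/36700: DF=(1 − 1393/36700·(0.984700+0.936500+0.888100))/(1+1393/36700) = 8607/10000 ≈ 0.860700
step 5 [5y] zero: DF = P = 513/625 ≈ 0.820800
step 6 [6y] zero: DF = P = 7969/10000 ≈ 0.796900
step 7 [7y] bond c/1=7/200: DF=(39997/40000 − 7/200·(0.984700+0.936500+0.888100+0.860700+0.820800+0.796900))/(1+7/200) = 7873/10000 ≈ 0.787300
step 8 [8y] swap r/1=2203/68547: DF=(1 − 2203/68547·(0.984700+0.936500+0.888100+0.860700+0.820800+0.796900+0.787300))/(1+2203/68547) = 7797/10000 ≈ 0.779700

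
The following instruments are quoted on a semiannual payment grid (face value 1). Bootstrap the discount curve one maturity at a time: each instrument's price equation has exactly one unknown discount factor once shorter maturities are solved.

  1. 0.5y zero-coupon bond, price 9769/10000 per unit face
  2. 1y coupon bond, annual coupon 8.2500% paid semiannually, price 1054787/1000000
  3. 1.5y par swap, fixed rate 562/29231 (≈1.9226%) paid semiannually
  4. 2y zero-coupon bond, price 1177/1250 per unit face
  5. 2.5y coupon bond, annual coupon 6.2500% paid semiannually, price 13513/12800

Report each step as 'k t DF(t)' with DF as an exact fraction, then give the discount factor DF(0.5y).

step 1 [0.5y] zero: DF = P = 9769/10000 ≈ 0.976900
step 2 [1y] bond c/2=33/800: DF=(1054787/1000000 − 33/800·(0.976900))/(1+33/800) = 9743/10000 ≈ 0.974300
step 3 [1.5y] swap r/2=281/29231: DF=(1 − 281/29231·(0.976900+0.974300))/(1+281/29231) = 9719/10000 ≈ 0.971900
step 4 [2y] zero: DF = P = 1177/1250 ≈ 0.941600
step 5 [2.5y] bond c/2=1/32: DF=(13513/12800 − 1/32·(0.976900+0.974300+0.971900+0.941600))/(1+1/32) = 4533/5000 ≈ 0.906600

1 1/2 9769/10000
2 1 9743/10000
3 3/2 9719/10000
4 2 1177/1250
5 5/2 4533/5000
DF(0.5y) = 9769/10000 ≈ 0.976900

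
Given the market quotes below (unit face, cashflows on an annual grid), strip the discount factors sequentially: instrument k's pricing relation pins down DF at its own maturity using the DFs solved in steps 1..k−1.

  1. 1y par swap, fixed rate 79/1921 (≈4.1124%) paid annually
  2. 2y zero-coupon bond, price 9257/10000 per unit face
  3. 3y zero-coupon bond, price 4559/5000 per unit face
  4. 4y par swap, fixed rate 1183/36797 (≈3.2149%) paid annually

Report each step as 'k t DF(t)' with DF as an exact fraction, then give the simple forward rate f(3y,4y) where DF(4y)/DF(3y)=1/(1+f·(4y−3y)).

1 1 1921/2000
2 2 9257/10000
3 3 4559/5000
4 4 8817/10000
f(3y,4y) = ((4559/5000)/(8817/10000) − 1)/(1) = 301/8817 ≈ 3.4139%

step 1 [1y] swap r/1=79/1921: DF=(1 − 79/1921·(0))/(1+79/1921) = 1921/2000 ≈ 0.960500
step 2 [2y] zero: DF = P = 9257/10000 ≈ 0.925700
step 3 [3y] zero: DF = P = 4559/5000 ≈ 0.911800
step 4 [4y] swap r/1=1183/36797: DF=(1 − 1183/36797·(0.960500+0.925700+0.911800))/(1+1183/36797) = 8817/10000 ≈ 0.881700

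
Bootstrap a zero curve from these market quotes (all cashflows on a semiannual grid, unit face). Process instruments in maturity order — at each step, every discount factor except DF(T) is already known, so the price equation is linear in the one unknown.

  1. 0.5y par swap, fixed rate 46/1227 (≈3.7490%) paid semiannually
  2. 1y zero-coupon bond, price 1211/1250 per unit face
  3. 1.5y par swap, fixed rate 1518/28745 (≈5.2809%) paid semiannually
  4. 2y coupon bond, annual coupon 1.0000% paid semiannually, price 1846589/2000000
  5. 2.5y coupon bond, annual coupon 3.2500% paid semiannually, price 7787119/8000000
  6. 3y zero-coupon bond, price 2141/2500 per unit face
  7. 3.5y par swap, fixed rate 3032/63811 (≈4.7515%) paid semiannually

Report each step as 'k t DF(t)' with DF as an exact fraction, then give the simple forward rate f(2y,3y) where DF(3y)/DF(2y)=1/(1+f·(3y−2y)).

step 1 [0.5y] swap r/2=23/1227: DF=(1 − 23/1227·(0))/(1+23/1227) = 1227/1250 ≈ 0.981600
step 2 [1y] zero: DF = P = 1211/1250 ≈ 0.968800
step 3 [1.5y] swap r/2=759/28745: DF=(1 − 759/28745·(0.981600+0.968800))/(1+759/28745) = 9241/10000 ≈ 0.924100
step 4 [2y] bond c/2=1/200: DF=(1846589/2000000 − 1/200·(0.981600+0.968800+0.924100))/(1+1/200) = 2261/2500 ≈ 0.904400
step 5 [2.5y] bond c/2=13/800: DF=(7787119/8000000 − 13/800·(0.981600+0.968800+0.924100+0.904400))/(1+13/800) = 4487/5000 ≈ 0.897400
step 6 [3y] zero: DF = P = 2141/2500 ≈ 0.856400
step 7 [3.5y] swap r/2=1516/63811: DF=(1 − 1516/63811·(0.981600+0.968800+0.924100+0.904400+0.897400+0.856400))/(1+1516/63811) = 2121/2500 ≈ 0.848400

1 1/2 1227/1250
2 1 1211/1250
3 3/2 9241/10000
4 2 2261/2500
5 5/2 4487/5000
6 3 2141/2500
7 7/2 2121/2500
f(2y,3y) = ((2261/2500)/(2141/2500) − 1)/(1) = 120/2141 ≈ 5.6049%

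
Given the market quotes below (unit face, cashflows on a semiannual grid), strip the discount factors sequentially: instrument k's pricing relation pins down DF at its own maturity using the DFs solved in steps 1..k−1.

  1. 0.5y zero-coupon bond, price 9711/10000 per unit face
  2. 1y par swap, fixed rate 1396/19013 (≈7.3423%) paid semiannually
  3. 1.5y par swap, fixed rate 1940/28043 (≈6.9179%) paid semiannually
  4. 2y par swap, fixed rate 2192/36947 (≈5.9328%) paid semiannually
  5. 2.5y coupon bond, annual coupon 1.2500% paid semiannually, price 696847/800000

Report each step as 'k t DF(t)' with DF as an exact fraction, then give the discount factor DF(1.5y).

1 1/2 9711/10000
2 1 4651/5000
3 3/2 903/1000
4 2 1113/1250
5 5/2 8427/10000
DF(1.5y) = 903/1000 ≈ 0.903000

step 1 [0.5y] zero: DF = P = 9711/10000 ≈ 0.971100
step 2 [1y] swap r/2=698/19013: DF=(1 − 698/19013·(0.971100))/(1+698/19013) = 4651/5000 ≈ 0.930200
step 3 [1.5y] swap r/2=970/28043: DF=(1 − 970/28043·(0.971100+0.930200))/(1+970/28043) = 903/1000 ≈ 0.903000
step 4 [2y] swap r/2=1096/36947: DF=(1 − 1096/36947·(0.971100+0.930200+0.903000))/(1+1096/36947) = 1113/1250 ≈ 0.890400
step 5 [2.5y] bond c/2=1/160: DF=(696847/800000 − 1/160·(0.971100+0.930200+0.903000+0.890400))/(1+1/160) = 8427/10000 ≈ 0.842700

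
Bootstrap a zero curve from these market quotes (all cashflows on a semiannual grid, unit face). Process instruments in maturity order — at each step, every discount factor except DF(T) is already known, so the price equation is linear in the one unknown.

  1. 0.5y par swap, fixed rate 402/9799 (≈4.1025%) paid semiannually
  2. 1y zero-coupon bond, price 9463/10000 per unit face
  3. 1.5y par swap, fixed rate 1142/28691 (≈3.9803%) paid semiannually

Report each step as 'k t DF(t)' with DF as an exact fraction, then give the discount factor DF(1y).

step 1 [0.5y] swap r/2=201/9799: DF=(1 − 201/9799·(0))/(1+201/9799) = 9799/10000 ≈ 0.979900
step 2 [1y] zero: DF = P = 9463/10000 ≈ 0.946300
step 3 [1.5y] swap r/2=571/28691: DF=(1 − 571/28691·(0.979900+0.946300))/(1+571/28691) = 9429/10000 ≈ 0.942900

1 1/2 9799/10000
2 1 9463/10000
3 3/2 9429/10000
DF(1y) = 9463/10000 ≈ 0.946300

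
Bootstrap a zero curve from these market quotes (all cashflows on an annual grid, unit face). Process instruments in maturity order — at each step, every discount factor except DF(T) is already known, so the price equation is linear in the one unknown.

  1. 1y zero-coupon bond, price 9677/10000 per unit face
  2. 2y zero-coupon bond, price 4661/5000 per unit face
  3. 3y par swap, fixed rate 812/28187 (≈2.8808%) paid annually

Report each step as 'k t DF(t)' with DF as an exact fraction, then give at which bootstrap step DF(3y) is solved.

step 1 [1y] zero: DF = P = 9677/10000 ≈ 0.967700
step 2 [2y] zero: DF = P = 4661/5000 ≈ 0.932200
step 3 [3y] swap r/1=812/28187: DF=(1 − 812/28187·(0.967700+0.932200))/(1+812/28187) = 2297/2500 ≈ 0.918800

1 1 9677/10000
2 2 4661/5000
3 3 2297/2500
DF(3y) is solved at step 3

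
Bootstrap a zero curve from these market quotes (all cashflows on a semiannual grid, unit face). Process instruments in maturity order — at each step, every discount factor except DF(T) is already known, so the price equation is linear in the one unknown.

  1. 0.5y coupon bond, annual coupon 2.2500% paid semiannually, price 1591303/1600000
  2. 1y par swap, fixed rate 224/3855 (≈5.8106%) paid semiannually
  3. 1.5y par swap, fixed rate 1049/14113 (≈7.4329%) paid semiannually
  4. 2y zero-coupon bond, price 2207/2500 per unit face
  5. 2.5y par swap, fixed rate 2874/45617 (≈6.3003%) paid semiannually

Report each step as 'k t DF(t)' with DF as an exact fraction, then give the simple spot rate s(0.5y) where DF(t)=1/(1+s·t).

1 1/2 1967/2000
2 1 118/125
3 3/2 8951/10000
4 2 2207/2500
5 5/2 8563/10000
s(0.5y) = (1/(1967/2000) − 1)/(1/2) = 66/1967 ≈ 3.3554%

step 1 [0.5y] bond c/2=9/800: DF=(1591303/1600000 − 9/800·(0))/(1+9/800) = 1967/2000 ≈ 0.983500
step 2 [1y] swap r/2=112/3855: DF=(1 − 112/3855·(0.983500))/(1+112/3855) = 118/125 ≈ 0.944000
step 3 [1.5y] swap r/2=1049/28226: DF=(1 − 1049/28226·(0.983500+0.944000))/(1+1049/28226) = 8951/10000 ≈ 0.895100
step 4 [2y] zero: DF = P = 2207/2500 ≈ 0.882800
step 5 [2.5y] swap r/2=1437/45617: DF=(1 − 1437/45617·(0.983500+0.944000+0.895100+0.882800))/(1+1437/45617) = 8563/10000 ≈ 0.856300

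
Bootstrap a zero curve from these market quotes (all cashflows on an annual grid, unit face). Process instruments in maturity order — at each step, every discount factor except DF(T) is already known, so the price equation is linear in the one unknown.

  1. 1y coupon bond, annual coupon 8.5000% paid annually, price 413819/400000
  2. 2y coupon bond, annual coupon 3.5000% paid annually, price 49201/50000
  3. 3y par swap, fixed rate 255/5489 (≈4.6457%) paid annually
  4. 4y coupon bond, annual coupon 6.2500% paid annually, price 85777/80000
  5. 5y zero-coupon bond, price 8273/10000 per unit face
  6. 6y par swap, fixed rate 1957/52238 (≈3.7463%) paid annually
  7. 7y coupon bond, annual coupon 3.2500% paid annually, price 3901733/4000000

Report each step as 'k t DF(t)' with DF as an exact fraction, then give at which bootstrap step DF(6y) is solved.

1 1 1907/2000
2 2 1837/2000
3 3 349/400
4 4 8477/10000
5 5 8273/10000
6 6 8043/10000
7 7 7803/10000
DF(6y) is solved at step 6

step 1 [1y] bond c/1=17/200: DF=(413819/400000 − 17/200·(0))/(1+17/200) = 1907/2000 ≈ 0.953500
step 2 [2y] bond c/1=7/200: DF=(49201/50000 − 7/200·(0.953500))/(1+7/200) = 1837/2000 ≈ 0.918500
step 3 [3y] swap r/1=255/5489: DF=(1 − 255/5489·(0.953500+0.918500))/(1+255/5489) = 349/400 ≈ 0.872500
step 4 [4y] bond c/1=1/16: DF=(85777/80000 − 1/16·(0.953500+0.918500+0.872500))/(1+1/16) = 8477/10000 ≈ 0.847700
step 5 [5y] zero: DF = P = 8273/10000 ≈ 0.827300
step 6 [6y] swap r/1=1957/52238: DF=(1 − 1957/52238·(0.953500+0.918500+0.872500+0.847700+0.827300))/(1+1957/52238) = 8043/10000 ≈ 0.804300
step 7 [7y] bond c/1=13/400: DF=(3901733/4000000 − 13/400·(0.953500+0.918500+0.872500+0.847700+0.827300+0.804300))/(1+13/400) = 7803/10000 ≈ 0.780300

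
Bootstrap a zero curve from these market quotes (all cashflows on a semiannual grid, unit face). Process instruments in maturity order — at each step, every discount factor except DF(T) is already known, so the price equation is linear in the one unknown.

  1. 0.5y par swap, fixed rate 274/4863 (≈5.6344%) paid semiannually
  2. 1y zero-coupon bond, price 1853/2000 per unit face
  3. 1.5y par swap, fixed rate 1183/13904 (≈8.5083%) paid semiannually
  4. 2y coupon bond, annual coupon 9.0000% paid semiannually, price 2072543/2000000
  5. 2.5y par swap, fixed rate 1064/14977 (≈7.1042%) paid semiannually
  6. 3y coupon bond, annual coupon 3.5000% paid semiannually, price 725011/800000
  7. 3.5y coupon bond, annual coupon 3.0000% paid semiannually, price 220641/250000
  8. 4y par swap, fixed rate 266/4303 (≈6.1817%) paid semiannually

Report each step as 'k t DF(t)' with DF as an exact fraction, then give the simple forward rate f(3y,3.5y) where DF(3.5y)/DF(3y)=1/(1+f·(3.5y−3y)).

step 1 [0.5y] swap r/2=137/4863: DF=(1 − 137/4863·(0))/(1+137/4863) = 4863/5000 ≈ 0.972600
step 2 [1y] zero: DF = P = 1853/2000 ≈ 0.926500
step 3 [1.5y] swap r/2=1183/27808: DF=(1 − 1183/27808·(0.972600+0.926500))/(1+1183/27808) = 8817/10000 ≈ 0.881700
step 4 [2y] bond c/2=9/200: DF=(2072543/2000000 − 9/200·(0.972600+0.926500+0.881700))/(1+9/200) = 8719/10000 ≈ 0.871900
step 5 [2.5y] swap r/2=532/14977: DF=(1 − 532/14977·(0.972600+0.926500+0.881700+0.871900))/(1+532/14977) = 2101/2500 ≈ 0.840400
step 6 [3y] bond c/2=7/400: DF=(725011/800000 − 7/400·(0.972600+0.926500+0.881700+0.871900+0.840400))/(1+7/400) = 4067/5000 ≈ 0.813400
step 7 [3.5y] bond c/2=3/200: DF=(220641/250000 − 3/200·(0.972600+0.926500+0.881700+0.871900+0.840400+0.813400))/(1+3/200) = 7911/10000 ≈ 0.791100
step 8 [4y] swap r/2=133/4303: DF=(1 − 133/4303·(0.972600+0.926500+0.881700+0.871900+0.840400+0.813400+0.791100))/(1+133/4303) = 492/625 ≈ 0.787200

1 1/2 4863/5000
2 1 1853/2000
3 3/2 8817/10000
4 2 8719/10000
5 5/2 2101/2500
6 3 4067/5000
7 7/2 7911/10000
8 4 492/625
f(3y,3.5y) = ((4067/5000)/(7911/10000) − 1)/(1/2) = 446/7911 ≈ 5.6377%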